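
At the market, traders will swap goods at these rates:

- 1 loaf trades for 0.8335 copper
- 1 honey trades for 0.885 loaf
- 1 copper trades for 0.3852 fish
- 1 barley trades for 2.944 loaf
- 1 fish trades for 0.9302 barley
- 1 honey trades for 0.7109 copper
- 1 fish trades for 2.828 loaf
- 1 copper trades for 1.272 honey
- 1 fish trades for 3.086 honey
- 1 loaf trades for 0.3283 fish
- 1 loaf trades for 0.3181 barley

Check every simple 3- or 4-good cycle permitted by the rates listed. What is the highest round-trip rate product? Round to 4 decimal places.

0.9383

honey→loaf→copper→honey: 0.885 × 0.8335 × 1.272 = 0.93829
fish→loaf→copper→fish: 2.828 × 0.8335 × 0.3852 = 0.90797
barley→loaf→fish→barley: 2.944 × 0.3283 × 0.9302 = 0.89905
honey→loaf→fish→honey: 0.885 × 0.3283 × 3.086 = 0.89662
barley→loaf→copper→fish→barley: 2.944 × 0.8335 × 0.3852 × 0.9302 = 0.87924
honey→loaf→copper→fish→honey: 0.885 × 0.8335 × 0.3852 × 3.086 = 0.87686
honey→copper→fish→honey: 0.7109 × 0.3852 × 3.086 = 0.84507
Maximum is honey→loaf→copper→honey at 0.9383; no arbitrage — every cycle loses value.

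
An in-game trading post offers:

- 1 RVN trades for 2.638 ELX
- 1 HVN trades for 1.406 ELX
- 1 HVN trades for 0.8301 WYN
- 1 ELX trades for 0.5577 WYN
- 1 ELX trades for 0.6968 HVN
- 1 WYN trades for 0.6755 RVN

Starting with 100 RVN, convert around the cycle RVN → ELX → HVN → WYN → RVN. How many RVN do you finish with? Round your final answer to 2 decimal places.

100 RVN × 2.638 = 263.8 ELX
263.8 ELX × 0.6968 = 183.81584 HVN
183.81584 HVN × 0.8301 = 152.585528784 WYN
152.585528784 WYN × 0.6755 = 103.071524693592 RVN

103.07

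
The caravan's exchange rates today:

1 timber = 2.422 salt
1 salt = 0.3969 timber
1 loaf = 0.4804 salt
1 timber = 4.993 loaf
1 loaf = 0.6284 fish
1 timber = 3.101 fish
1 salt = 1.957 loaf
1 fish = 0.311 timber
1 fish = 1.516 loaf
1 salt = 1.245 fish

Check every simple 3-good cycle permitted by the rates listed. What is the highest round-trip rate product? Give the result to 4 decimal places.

fish→timber→loaf→fish: 0.311 × 4.993 × 0.6284 = 0.97579
salt→timber→loaf→salt: 0.3969 × 4.993 × 0.4804 = 0.95202
fish→timber→salt→fish: 0.311 × 2.422 × 1.245 = 0.93779
fish→loaf→salt→fish: 1.516 × 0.4804 × 1.245 = 0.90672
Maximum is fish→timber→loaf→fish at 0.9758; no arbitrage — every cycle loses value.

0.9758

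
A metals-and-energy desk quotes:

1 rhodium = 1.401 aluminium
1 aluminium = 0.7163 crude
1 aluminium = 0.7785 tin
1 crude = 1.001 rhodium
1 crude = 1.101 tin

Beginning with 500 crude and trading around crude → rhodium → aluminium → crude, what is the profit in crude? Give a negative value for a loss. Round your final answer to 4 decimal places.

2.2699

500 crude × 1.001 = 500.5 rhodium
500.5 rhodium × 1.401 = 701.2005 aluminium
701.2005 aluminium × 0.7163 = 502.26991815 crude
Net change: 502.26991815 − 500 = 2.26991815 crude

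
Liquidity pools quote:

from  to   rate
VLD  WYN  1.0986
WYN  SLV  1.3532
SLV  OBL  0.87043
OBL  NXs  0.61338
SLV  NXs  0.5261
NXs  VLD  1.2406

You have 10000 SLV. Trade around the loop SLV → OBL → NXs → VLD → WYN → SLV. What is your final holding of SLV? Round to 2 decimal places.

10000 SLV × 0.87043 = 8704.3 OBL
8704.3 OBL × 0.61338 = 5339.043534 NXs
5339.043534 NXs × 1.2406 = 6623.6174082804 VLD
6623.6174082804 VLD × 1.0986 = 7276.70608473684744 WYN
7276.70608473684744 WYN × 1.3532 = 9846.838673865901955808 SLV

9846.84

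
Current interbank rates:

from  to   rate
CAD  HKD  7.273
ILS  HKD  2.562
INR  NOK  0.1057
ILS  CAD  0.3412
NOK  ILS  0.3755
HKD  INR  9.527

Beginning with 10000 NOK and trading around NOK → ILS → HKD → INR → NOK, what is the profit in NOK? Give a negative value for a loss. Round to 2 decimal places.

10000 NOK × 0.3755 = 3755 ILS
3755 ILS × 2.562 = 9620.31 HKD
9620.31 HKD × 9.527 = 91652.69337 INR
91652.69337 INR × 0.1057 = 9687.689689209 NOK
Net change: 9687.689689209 − 10000 = -312.310310791 NOK

-312.31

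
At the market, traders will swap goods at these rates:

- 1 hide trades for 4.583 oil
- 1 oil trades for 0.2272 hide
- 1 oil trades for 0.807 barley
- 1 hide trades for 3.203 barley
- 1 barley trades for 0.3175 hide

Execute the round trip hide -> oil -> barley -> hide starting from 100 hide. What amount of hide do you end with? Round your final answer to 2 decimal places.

100 hide × 4.583 = 458.3 oil
458.3 oil × 0.807 = 369.8481 barley
369.8481 barley × 0.3175 = 117.42677175 hide

117.43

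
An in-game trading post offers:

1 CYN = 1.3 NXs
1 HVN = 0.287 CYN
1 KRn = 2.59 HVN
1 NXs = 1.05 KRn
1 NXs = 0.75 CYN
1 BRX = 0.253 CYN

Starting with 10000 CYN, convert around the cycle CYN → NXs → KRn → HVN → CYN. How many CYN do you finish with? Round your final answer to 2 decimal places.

10000 CYN × 1.3 = 13000 NXs
13000 NXs × 1.05 = 13650 KRn
13650 KRn × 2.59 = 35353.5 HVN
35353.5 HVN × 0.287 = 10146.4545 CYN

10146.45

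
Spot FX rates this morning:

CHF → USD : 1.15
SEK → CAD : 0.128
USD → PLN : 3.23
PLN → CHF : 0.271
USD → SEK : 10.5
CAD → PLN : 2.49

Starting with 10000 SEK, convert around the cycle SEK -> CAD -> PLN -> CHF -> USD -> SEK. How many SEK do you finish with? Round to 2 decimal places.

10429.55

10000 SEK × 0.128 = 1280 CAD
1280 CAD × 2.49 = 3187.2 PLN
3187.2 PLN × 0.271 = 863.7312 CHF
863.7312 CHF × 1.15 = 993.29088 USD
993.29088 USD × 10.5 = 10429.55424 SEK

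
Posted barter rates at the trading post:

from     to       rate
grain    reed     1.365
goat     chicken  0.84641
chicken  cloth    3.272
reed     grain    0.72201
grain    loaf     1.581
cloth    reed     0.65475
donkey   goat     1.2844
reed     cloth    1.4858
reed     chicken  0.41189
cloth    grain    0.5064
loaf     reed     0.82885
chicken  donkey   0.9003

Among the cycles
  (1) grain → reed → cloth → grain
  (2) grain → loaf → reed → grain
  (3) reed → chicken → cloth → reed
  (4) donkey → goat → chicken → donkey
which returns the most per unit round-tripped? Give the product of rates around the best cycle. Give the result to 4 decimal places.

(1) 1.365 × 1.4858 × 0.5064 = 1.02704
(2) 1.581 × 0.82885 × 0.72201 = 0.94613
(3) 0.41189 × 3.272 × 0.65475 = 0.88241
(4) 1.2844 × 0.84641 × 0.9003 = 0.97874
Highest is cycle (1) at 1.0270 (>1, arbitrage).

1.0270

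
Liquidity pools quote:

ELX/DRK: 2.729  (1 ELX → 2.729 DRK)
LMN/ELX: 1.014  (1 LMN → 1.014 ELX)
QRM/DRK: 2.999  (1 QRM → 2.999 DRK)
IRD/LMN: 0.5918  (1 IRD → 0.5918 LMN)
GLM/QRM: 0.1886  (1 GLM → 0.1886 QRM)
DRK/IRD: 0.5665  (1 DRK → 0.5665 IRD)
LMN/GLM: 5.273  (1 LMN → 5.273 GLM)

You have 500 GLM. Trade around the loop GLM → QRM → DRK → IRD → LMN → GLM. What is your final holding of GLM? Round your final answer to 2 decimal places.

499.94

500 GLM × 0.1886 = 94.3 QRM
94.3 QRM × 2.999 = 282.8057 DRK
282.8057 DRK × 0.5665 = 160.20942905 IRD
160.20942905 IRD × 0.5918 = 94.81194011179 LMN
94.81194011179 LMN × 5.273 = 499.94336020946867 GLM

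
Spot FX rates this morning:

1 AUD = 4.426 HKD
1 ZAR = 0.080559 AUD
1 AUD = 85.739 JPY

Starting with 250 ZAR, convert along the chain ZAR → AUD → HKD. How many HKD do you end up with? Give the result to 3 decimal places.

250 ZAR × 0.080559 = 20.13975 AUD
20.13975 AUD × 4.426 = 89.1385335 HKD

89.139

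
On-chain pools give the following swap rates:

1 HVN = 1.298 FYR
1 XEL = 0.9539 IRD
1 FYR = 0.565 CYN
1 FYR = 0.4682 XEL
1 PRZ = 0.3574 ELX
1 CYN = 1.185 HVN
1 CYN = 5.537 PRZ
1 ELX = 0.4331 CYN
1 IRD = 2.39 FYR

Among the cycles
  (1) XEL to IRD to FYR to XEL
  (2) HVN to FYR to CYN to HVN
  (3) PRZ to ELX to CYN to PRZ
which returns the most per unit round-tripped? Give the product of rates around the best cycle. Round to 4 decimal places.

1.0674

(1) 0.9539 × 2.39 × 0.4682 = 1.06741
(2) 1.298 × 0.565 × 1.185 = 0.86904
(3) 0.3574 × 0.4331 × 5.537 = 0.85707
Highest is cycle (1) at 1.0674 (>1, arbitrage).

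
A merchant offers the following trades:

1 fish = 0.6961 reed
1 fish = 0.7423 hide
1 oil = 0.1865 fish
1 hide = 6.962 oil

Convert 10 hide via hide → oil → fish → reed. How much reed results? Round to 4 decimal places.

9.0383

10 hide × 6.962 = 69.62 oil
69.62 oil × 0.1865 = 12.98413 fish
12.98413 fish × 0.6961 = 9.038252893 reed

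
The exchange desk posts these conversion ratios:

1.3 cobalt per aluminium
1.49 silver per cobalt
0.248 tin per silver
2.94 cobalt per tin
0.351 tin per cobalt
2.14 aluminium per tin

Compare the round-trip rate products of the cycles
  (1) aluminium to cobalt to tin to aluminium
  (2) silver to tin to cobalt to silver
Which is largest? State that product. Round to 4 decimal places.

(1) 1.3 × 0.351 × 2.14 = 0.97648
(2) 0.248 × 2.94 × 1.49 = 1.08639
Highest is cycle (2) at 1.0864 (>1, arbitrage).

1.0864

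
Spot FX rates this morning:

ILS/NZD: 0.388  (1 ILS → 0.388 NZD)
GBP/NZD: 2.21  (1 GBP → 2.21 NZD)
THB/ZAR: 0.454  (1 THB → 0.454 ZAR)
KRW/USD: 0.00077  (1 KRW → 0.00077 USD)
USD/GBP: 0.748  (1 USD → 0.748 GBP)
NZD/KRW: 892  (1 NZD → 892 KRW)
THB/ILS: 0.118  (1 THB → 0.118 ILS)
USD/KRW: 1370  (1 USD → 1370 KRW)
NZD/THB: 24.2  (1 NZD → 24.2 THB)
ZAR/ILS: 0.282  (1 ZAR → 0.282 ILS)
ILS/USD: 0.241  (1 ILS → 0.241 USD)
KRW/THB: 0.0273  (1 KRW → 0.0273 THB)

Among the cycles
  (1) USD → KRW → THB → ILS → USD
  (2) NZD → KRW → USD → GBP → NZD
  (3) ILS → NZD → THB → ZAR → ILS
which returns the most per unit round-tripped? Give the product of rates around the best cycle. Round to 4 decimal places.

1.2021

(1) 1370 × 0.0273 × 0.118 × 0.241 = 1.06361
(2) 892 × 0.00077 × 0.748 × 2.21 = 1.13540
(3) 0.388 × 24.2 × 0.454 × 0.282 = 1.20213
Highest is cycle (3) at 1.2021 (>1, arbitrage).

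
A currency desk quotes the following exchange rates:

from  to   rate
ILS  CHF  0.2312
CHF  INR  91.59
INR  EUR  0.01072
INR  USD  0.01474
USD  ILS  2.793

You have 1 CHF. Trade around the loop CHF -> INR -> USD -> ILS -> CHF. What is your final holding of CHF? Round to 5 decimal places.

0.87177

1 CHF × 91.59 = 91.59 INR
91.59 INR × 0.01474 = 1.3500366 USD
1.3500366 USD × 2.793 = 3.7706522238 ILS
3.7706522238 ILS × 0.2312 = 0.87177479414256 CHF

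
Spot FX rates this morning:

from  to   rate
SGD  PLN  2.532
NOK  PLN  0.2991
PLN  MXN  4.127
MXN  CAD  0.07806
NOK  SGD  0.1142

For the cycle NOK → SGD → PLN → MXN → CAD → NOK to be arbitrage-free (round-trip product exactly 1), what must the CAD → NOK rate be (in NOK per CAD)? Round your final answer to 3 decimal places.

Known legs of the cycle: 0.1142 × 2.532 × 4.127 × 0.07806 = 0.093152136698928
For no arbitrage the full-cycle product must be 1, so the missing rate is 1 / 0.093152136698928 ≈ 10.73513.

10.735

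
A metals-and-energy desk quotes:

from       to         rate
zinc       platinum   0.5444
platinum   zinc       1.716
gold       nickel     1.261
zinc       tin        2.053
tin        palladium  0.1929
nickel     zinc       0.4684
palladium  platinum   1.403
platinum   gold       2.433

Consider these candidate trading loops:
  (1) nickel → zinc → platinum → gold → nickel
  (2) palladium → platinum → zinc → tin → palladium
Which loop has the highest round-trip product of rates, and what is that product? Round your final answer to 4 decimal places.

(1) 0.4684 × 0.5444 × 2.433 × 1.261 = 0.78233
(2) 1.403 × 1.716 × 2.053 × 0.1929 = 0.95345
Highest is cycle (2) at 0.9534 (≤1, no arbitrage).

0.9534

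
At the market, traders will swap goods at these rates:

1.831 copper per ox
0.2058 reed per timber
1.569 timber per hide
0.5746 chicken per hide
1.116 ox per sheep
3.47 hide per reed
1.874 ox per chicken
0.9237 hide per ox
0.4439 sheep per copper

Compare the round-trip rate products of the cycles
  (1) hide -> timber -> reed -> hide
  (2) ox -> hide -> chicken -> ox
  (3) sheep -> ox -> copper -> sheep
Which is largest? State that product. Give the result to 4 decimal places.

(1) 1.569 × 0.2058 × 3.47 = 1.12046
(2) 0.9237 × 0.5746 × 1.874 = 0.99464
(3) 1.116 × 1.831 × 0.4439 = 0.90706
Highest is cycle (1) at 1.1205 (>1, arbitrage).

1.1205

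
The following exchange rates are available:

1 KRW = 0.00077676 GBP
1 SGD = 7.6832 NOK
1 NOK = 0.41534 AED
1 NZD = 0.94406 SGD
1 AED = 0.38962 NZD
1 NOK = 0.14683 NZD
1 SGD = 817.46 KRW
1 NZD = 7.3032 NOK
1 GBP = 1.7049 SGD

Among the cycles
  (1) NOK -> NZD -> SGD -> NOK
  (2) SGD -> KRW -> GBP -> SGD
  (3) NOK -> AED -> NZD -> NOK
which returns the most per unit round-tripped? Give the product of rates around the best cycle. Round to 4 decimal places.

(1) 0.14683 × 0.94406 × 7.6832 = 1.06502
(2) 817.46 × 0.00077676 × 1.7049 = 1.08256
(3) 0.41534 × 0.38962 × 7.3032 = 1.18184
Highest is cycle (3) at 1.1818 (>1, arbitrage).

1.1818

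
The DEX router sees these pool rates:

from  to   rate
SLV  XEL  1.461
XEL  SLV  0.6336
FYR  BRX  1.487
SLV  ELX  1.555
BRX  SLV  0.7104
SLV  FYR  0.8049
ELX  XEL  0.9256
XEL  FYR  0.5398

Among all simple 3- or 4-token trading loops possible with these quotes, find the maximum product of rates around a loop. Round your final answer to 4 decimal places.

SLV→ELX→XEL→SLV: 1.555 × 0.9256 × 0.6336 = 0.91195
SLV→FYR→BRX→SLV: 0.8049 × 1.487 × 0.7104 = 0.85027
SLV→XEL→FYR→BRX→SLV: 1.461 × 0.5398 × 1.487 × 0.7104 = 0.83310
Maximum is SLV→ELX→XEL→SLV at 0.9119; no arbitrage — every cycle loses value.

0.9119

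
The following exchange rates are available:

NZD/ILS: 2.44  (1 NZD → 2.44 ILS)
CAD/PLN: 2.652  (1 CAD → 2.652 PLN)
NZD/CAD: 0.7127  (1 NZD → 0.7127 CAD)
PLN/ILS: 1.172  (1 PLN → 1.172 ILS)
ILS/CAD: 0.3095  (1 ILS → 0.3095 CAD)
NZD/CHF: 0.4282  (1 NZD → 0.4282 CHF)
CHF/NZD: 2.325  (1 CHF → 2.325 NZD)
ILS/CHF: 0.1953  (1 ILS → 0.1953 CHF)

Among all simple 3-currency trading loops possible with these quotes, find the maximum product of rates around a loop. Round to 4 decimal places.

ILS→CHF→NZD→ILS: 0.1953 × 2.325 × 2.44 = 1.10794
ILS→CAD→PLN→ILS: 0.3095 × 2.652 × 1.172 = 0.96197
Maximum is ILS→CHF→NZD→ILS at 1.1079; arbitrage exists.

1.1079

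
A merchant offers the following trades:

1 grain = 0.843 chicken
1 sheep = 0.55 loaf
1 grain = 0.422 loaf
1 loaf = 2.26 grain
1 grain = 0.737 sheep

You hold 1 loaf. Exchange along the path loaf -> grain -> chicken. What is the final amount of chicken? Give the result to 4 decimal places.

1.9052

1 loaf × 2.26 = 2.26 grain
2.26 grain × 0.843 = 1.90518 chicken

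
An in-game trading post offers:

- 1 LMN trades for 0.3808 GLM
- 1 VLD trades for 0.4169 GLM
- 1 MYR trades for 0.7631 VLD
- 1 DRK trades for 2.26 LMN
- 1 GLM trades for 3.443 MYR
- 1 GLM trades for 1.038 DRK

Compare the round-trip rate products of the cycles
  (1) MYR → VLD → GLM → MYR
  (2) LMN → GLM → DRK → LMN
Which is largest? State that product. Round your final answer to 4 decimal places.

(1) 0.7631 × 0.4169 × 3.443 = 1.09534
(2) 0.3808 × 1.038 × 2.26 = 0.89331
Highest is cycle (1) at 1.0953 (>1, arbitrage).

1.0953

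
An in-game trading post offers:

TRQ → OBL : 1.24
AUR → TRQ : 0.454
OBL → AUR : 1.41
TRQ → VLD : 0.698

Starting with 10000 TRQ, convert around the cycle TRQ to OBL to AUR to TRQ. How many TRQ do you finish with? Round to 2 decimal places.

7937.74

10000 TRQ × 1.24 = 12400 OBL
12400 OBL × 1.41 = 17484 AUR
17484 AUR × 0.454 = 7937.736 TRQ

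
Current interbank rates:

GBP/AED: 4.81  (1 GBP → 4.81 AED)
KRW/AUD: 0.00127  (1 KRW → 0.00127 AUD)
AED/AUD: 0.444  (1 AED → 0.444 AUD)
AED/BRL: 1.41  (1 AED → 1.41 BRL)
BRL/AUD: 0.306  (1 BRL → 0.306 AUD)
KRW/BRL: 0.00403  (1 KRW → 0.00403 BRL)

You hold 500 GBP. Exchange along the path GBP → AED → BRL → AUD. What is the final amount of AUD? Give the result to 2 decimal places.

1037.66

500 GBP × 4.81 = 2405 AED
2405 AED × 1.41 = 3391.05 BRL
3391.05 BRL × 0.306 = 1037.6613 AUD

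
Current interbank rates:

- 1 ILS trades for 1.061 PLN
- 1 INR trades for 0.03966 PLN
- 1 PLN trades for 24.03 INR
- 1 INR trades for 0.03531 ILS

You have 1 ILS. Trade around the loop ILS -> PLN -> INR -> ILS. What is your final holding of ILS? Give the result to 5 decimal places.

1 ILS × 1.061 = 1.061 PLN
1.061 PLN × 24.03 = 25.49583 INR
25.49583 INR × 0.03531 = 0.9002577573 ILS

0.90026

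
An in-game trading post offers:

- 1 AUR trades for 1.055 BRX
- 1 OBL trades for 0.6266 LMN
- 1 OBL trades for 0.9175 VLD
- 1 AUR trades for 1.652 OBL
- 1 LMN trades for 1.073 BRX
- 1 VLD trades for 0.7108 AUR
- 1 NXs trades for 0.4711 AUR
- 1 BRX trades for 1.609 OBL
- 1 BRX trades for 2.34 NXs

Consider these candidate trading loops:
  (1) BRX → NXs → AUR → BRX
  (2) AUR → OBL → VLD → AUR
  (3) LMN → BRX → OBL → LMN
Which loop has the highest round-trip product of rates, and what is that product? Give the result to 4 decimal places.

(1) 2.34 × 0.4711 × 1.055 = 1.16300
(2) 1.652 × 0.9175 × 0.7108 = 1.07737
(3) 1.073 × 1.609 × 0.6266 = 1.08180
Highest is cycle (1) at 1.1630 (>1, arbitrage).

1.1630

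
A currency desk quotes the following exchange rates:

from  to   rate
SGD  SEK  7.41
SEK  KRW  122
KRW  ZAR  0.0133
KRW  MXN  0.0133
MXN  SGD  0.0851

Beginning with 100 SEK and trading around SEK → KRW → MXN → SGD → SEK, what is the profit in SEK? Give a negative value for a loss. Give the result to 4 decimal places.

100 SEK × 122 = 12200 KRW
12200 KRW × 0.0133 = 162.26 MXN
162.26 MXN × 0.0851 = 13.808326 SGD
13.808326 SGD × 7.41 = 102.31969566 SEK
Net change: 102.31969566 − 100 = 2.31969566 SEK

2.3197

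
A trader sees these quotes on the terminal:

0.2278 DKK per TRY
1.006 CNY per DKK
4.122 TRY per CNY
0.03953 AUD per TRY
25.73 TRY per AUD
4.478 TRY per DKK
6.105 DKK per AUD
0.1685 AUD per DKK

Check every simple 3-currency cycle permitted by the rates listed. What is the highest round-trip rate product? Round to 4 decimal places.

1.0807

DKK→TRY→AUD→DKK: 4.478 × 0.03953 × 6.105 = 1.08068
DKK→AUD→TRY→DKK: 0.1685 × 25.73 × 0.2278 = 0.98763
DKK→CNY→TRY→DKK: 1.006 × 4.122 × 0.2278 = 0.94463
Maximum is DKK→TRY→AUD→DKK at 1.0807; arbitrage exists.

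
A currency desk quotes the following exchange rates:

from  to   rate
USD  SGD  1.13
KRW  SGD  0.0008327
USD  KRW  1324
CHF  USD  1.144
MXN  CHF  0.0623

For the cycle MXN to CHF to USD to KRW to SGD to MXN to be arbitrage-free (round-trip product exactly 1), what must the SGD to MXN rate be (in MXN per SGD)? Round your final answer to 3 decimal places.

Known legs of the cycle: 0.0623 × 1.144 × 1324 × 0.0008327 = 0.07857612738976
For no arbitrage the full-cycle product must be 1, so the missing rate is 1 / 0.07857612738976 ≈ 12.72651.

12.727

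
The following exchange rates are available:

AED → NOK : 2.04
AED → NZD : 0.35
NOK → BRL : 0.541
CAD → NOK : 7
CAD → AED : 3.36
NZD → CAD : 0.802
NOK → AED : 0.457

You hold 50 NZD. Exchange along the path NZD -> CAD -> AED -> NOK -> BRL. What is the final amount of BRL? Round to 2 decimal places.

148.70

50 NZD × 0.802 = 40.1 CAD
40.1 CAD × 3.36 = 134.736 AED
134.736 AED × 2.04 = 274.86144 NOK
274.86144 NOK × 0.541 = 148.70003904 BRL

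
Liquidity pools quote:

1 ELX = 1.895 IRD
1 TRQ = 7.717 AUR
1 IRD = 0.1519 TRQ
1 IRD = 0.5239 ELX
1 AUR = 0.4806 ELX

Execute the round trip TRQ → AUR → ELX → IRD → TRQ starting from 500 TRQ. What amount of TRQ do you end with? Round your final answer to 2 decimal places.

500 TRQ × 7.717 = 3858.5 AUR
3858.5 AUR × 0.4806 = 1854.3951 ELX
1854.3951 ELX × 1.895 = 3514.0787145 IRD
3514.0787145 IRD × 0.1519 = 533.78855673255 TRQ

533.79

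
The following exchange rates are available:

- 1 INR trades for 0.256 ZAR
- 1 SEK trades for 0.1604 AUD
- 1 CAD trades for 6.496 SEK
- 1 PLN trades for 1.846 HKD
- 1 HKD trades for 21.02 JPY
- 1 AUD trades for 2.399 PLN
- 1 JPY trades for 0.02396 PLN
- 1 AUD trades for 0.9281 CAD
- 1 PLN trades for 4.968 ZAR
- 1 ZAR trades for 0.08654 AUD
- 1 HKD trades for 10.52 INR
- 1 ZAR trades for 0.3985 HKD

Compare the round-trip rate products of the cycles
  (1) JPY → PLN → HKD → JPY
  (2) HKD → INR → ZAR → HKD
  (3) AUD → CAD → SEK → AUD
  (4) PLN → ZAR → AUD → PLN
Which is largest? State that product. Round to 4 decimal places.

(1) 0.02396 × 1.846 × 21.02 = 0.92972
(2) 10.52 × 0.256 × 0.3985 = 1.07321
(3) 0.9281 × 6.496 × 0.1604 = 0.96704
(4) 4.968 × 0.08654 × 2.399 = 1.03140
Highest is cycle (2) at 1.0732 (>1, arbitrage).

1.0732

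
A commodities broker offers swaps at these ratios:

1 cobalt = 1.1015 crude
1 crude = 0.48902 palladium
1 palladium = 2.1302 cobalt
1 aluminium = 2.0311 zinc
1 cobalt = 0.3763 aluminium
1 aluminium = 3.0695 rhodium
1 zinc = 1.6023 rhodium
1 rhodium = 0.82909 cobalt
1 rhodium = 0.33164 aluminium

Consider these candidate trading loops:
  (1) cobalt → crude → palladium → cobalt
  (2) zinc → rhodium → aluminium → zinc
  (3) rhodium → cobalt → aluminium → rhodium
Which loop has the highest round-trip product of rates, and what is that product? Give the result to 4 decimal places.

1.1474

(1) 1.1015 × 0.48902 × 2.1302 = 1.14744
(2) 1.6023 × 0.33164 × 2.0311 = 1.07930
(3) 0.82909 × 0.3763 × 3.0695 = 0.95764
Highest is cycle (1) at 1.1474 (>1, arbitrage).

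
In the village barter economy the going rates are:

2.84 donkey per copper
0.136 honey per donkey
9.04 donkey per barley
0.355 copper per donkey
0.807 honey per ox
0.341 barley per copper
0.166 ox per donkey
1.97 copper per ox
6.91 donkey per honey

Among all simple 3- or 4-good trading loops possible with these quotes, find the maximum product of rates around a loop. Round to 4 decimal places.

1.0943

barley→donkey→copper→barley: 9.04 × 0.355 × 0.341 = 1.09434
barley→donkey→ox→copper→barley: 9.04 × 0.166 × 1.97 × 0.341 = 1.00808
donkey→ox→copper→donkey: 0.166 × 1.97 × 2.84 = 0.92874
honey→donkey→ox→honey: 6.91 × 0.166 × 0.807 = 0.92568
Maximum is barley→donkey→copper→barley at 1.0943; arbitrage exists.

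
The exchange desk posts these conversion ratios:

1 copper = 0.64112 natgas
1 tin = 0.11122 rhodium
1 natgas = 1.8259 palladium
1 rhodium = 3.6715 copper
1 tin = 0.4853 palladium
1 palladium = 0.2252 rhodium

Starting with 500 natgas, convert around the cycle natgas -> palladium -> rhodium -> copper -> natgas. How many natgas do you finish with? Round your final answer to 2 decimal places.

500 natgas × 1.8259 = 912.95 palladium
912.95 palladium × 0.2252 = 205.59634 rhodium
205.59634 rhodium × 3.6715 = 754.84696231 copper
754.84696231 copper × 0.64112 = 483.9474844761872 natgas

483.95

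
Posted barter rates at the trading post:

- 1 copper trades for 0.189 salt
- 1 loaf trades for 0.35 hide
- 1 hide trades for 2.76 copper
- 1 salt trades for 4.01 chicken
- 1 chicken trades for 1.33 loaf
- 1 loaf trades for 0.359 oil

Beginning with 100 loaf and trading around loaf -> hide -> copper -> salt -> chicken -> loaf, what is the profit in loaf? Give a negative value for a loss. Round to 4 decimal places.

100 loaf × 0.35 = 35 hide
35 hide × 2.76 = 96.6 copper
96.6 copper × 0.189 = 18.2574 salt
18.2574 salt × 4.01 = 73.212174 chicken
73.212174 chicken × 1.33 = 97.37219142 loaf
Net change: 97.37219142 − 100 = -2.62780858 loaf

-2.6278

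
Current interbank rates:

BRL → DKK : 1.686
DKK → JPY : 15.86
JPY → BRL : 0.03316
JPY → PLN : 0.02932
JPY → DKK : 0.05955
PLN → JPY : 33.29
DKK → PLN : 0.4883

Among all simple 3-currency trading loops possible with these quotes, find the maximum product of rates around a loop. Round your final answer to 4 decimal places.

0.9680

DKK→PLN→JPY→DKK: 0.4883 × 33.29 × 0.05955 = 0.96802
BRL→DKK→JPY→BRL: 1.686 × 15.86 × 0.03316 = 0.88670
Maximum is DKK→PLN→JPY→DKK at 0.9680; no arbitrage — every cycle loses value.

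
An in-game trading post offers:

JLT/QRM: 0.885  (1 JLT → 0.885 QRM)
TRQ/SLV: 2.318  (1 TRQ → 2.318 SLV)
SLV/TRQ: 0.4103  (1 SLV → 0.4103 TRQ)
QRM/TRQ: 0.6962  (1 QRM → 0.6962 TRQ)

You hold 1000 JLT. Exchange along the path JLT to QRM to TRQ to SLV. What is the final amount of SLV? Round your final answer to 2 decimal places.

1000 JLT × 0.885 = 885 QRM
885 QRM × 0.6962 = 616.137 TRQ
616.137 TRQ × 2.318 = 1428.205566 SLV

1428.21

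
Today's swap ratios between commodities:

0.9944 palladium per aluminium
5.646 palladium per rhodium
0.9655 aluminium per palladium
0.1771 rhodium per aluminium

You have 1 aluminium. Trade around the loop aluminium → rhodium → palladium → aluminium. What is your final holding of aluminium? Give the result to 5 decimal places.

1 aluminium × 0.1771 = 0.1771 rhodium
0.1771 rhodium × 5.646 = 0.9999066 palladium
0.9999066 palladium × 0.9655 = 0.9654098223 aluminium

0.96541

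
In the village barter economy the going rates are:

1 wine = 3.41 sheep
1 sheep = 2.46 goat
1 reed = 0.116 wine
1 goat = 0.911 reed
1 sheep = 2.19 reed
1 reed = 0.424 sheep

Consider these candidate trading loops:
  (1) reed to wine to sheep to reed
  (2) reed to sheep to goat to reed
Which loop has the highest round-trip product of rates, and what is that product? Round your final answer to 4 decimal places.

0.9502

(1) 0.116 × 3.41 × 2.19 = 0.86628
(2) 0.424 × 2.46 × 0.911 = 0.95021
Highest is cycle (2) at 0.9502 (≤1, no arbitrage).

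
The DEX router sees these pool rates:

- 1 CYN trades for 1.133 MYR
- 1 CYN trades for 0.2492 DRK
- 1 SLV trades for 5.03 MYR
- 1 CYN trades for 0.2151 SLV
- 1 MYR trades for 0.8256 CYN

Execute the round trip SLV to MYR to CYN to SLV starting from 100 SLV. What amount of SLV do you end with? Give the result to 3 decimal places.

89.326

100 SLV × 5.03 = 503 MYR
503 MYR × 0.8256 = 415.2768 CYN
415.2768 CYN × 0.2151 = 89.32603968 SLV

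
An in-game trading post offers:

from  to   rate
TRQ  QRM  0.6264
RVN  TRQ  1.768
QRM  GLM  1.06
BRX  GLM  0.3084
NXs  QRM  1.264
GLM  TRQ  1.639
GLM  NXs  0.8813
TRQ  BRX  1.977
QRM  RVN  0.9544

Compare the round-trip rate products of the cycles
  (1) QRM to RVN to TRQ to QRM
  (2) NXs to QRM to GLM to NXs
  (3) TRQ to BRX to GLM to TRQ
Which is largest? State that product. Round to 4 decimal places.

1.1808

(1) 0.9544 × 1.768 × 0.6264 = 1.05697
(2) 1.264 × 1.06 × 0.8813 = 1.18080
(3) 1.977 × 0.3084 × 1.639 = 0.99931
Highest is cycle (2) at 1.1808 (>1, arbitrage).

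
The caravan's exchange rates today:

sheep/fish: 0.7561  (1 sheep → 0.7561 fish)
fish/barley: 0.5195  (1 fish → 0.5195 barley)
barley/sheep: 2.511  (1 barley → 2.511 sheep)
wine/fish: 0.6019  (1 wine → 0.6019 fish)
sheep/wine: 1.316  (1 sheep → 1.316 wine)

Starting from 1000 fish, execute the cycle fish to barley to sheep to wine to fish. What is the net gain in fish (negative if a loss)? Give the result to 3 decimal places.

1000 fish × 0.5195 = 519.5 barley
519.5 barley × 2.511 = 1304.4645 sheep
1304.4645 sheep × 1.316 = 1716.675282 wine
1716.675282 wine × 0.6019 = 1033.2668522358 fish
Net change: 1033.2668522358 − 1000 = 33.2668522358 fish

33.267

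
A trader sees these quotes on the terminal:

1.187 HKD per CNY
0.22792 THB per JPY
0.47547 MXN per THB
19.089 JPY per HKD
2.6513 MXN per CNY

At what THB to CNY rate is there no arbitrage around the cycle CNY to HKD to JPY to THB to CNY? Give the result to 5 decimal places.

Known legs of the cycle: 1.187 × 19.089 × 0.22792 = 5.16435791256
For no arbitrage the full-cycle product must be 1, so the missing rate is 1 / 5.16435791256 ≈ 0.1936349.

0.19363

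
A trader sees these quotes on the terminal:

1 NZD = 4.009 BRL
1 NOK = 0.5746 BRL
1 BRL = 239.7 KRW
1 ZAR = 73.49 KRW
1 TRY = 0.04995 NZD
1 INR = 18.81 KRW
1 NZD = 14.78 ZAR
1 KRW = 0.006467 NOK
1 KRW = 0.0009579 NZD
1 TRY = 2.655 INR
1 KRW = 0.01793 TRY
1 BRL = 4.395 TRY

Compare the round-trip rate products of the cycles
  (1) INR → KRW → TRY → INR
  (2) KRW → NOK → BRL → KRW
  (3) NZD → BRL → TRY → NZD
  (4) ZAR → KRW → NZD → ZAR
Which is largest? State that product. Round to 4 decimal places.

1.0405

(1) 18.81 × 0.01793 × 2.655 = 0.89543
(2) 0.006467 × 0.5746 × 239.7 = 0.89071
(3) 4.009 × 4.395 × 0.04995 = 0.88010
(4) 73.49 × 0.0009579 × 14.78 = 1.04045
Highest is cycle (4) at 1.0405 (>1, arbitrage).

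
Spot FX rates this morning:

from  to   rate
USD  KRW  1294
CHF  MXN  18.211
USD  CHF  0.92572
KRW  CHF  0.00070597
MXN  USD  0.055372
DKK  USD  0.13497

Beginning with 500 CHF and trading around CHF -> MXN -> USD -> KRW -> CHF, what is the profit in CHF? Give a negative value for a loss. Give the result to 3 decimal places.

-39.410

500 CHF × 18.211 = 9105.5 MXN
9105.5 MXN × 0.055372 = 504.189746 USD
504.189746 USD × 1294 = 652421.531324 KRW
652421.531324 KRW × 0.00070597 = 460.59002846880428 CHF
Net change: 460.59002846880428 − 500 = -39.40997153119572 CHF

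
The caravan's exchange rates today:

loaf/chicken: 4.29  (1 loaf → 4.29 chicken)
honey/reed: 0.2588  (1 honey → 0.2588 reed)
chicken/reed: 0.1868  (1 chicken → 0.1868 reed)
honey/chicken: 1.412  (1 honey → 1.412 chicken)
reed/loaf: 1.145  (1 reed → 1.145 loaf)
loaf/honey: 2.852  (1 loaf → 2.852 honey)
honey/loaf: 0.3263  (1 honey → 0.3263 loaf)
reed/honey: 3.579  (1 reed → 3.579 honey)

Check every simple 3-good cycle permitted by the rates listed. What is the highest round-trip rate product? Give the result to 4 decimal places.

reed→honey→chicken→reed: 3.579 × 1.412 × 0.1868 = 0.94400
reed→loaf→chicken→reed: 1.145 × 4.29 × 0.1868 = 0.91757
reed→loaf→honey→reed: 1.145 × 2.852 × 0.2588 = 0.84512
Maximum is reed→honey→chicken→reed at 0.9440; no arbitrage — every cycle loses value.

0.9440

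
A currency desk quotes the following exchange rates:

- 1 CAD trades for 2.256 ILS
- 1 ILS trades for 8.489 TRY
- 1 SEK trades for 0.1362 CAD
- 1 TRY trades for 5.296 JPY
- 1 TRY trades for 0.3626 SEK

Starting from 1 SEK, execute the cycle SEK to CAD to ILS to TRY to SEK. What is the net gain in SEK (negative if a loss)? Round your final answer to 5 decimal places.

-0.05420

1 SEK × 0.1362 = 0.1362 CAD
0.1362 CAD × 2.256 = 0.3072672 ILS
0.3072672 ILS × 8.489 = 2.6083912608 TRY
2.6083912608 TRY × 0.3626 = 0.94580267116608 SEK
Net change: 0.94580267116608 − 1 = -0.05419732883392 SEK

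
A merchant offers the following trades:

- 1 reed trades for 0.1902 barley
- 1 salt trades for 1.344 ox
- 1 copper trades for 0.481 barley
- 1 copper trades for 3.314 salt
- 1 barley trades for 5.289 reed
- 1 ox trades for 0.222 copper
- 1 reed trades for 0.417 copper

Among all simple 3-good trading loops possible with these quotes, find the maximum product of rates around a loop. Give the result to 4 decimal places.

1.0609

reed→copper→barley→reed: 0.417 × 0.481 × 5.289 = 1.06085
salt→ox→copper→salt: 1.344 × 0.222 × 3.314 = 0.98879
Maximum is reed→copper→barley→reed at 1.0609; arbitrage exists.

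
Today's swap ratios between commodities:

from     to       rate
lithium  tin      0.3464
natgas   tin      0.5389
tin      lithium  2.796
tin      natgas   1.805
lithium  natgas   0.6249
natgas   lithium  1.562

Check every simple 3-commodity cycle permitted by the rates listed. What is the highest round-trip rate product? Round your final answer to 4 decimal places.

natgas→lithium→tin→natgas: 1.562 × 0.3464 × 1.805 = 0.97664
natgas→tin→lithium→natgas: 0.5389 × 2.796 × 0.6249 = 0.94158
Maximum is natgas→lithium→tin→natgas at 0.9766; no arbitrage — every cycle loses value.

0.9766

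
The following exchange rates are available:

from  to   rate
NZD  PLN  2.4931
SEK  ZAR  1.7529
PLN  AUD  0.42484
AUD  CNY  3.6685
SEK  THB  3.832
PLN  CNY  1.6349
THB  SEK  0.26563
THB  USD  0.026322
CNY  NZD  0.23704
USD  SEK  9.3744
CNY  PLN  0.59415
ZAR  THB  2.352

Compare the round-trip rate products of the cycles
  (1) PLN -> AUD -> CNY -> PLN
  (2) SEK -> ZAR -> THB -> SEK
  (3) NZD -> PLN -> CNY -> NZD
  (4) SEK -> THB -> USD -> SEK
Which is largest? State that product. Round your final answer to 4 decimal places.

(1) 0.42484 × 3.6685 × 0.59415 = 0.92600
(2) 1.7529 × 2.352 × 0.26563 = 1.09514
(3) 2.4931 × 1.6349 × 0.23704 = 0.96617
(4) 3.832 × 0.026322 × 9.3744 = 0.94556
Highest is cycle (2) at 1.0951 (>1, arbitrage).

1.0951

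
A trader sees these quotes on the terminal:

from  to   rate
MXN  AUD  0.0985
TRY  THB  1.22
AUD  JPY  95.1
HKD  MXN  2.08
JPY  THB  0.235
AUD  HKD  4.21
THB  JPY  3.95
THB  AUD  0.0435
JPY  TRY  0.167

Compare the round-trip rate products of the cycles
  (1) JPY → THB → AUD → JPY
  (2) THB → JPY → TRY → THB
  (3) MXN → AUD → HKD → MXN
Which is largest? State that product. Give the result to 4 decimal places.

(1) 0.235 × 0.0435 × 95.1 = 0.97216
(2) 3.95 × 0.167 × 1.22 = 0.80477
(3) 0.0985 × 4.21 × 2.08 = 0.86254
Highest is cycle (1) at 0.9722 (≤1, no arbitrage).

0.9722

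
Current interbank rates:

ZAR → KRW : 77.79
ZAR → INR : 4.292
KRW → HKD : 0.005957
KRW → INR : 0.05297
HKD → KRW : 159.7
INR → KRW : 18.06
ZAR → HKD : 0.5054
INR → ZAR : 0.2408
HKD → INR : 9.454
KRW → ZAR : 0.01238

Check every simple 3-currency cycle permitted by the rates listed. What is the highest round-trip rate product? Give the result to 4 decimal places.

1.1506

INR→ZAR→HKD→INR: 0.2408 × 0.5054 × 9.454 = 1.15055
INR→KRW→HKD→INR: 18.06 × 0.005957 × 9.454 = 1.01709
ZAR→HKD→KRW→ZAR: 0.5054 × 159.7 × 0.01238 = 0.99922
INR→ZAR→KRW→INR: 0.2408 × 77.79 × 0.05297 = 0.99223
INR→KRW→ZAR→INR: 18.06 × 0.01238 × 4.292 = 0.95962
Maximum is INR→ZAR→HKD→INR at 1.1506; arbitrage exists.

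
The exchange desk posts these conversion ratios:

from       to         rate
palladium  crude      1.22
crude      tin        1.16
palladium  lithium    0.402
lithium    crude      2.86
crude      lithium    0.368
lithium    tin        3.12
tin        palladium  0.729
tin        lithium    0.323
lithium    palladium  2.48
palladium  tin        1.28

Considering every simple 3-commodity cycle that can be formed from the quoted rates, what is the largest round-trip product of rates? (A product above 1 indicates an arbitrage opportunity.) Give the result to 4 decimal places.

1.1134

palladium→crude→lithium→palladium: 1.22 × 0.368 × 2.48 = 1.11342
tin→lithium→crude→tin: 0.323 × 2.86 × 1.16 = 1.07158
tin→palladium→crude→tin: 0.729 × 1.22 × 1.16 = 1.03168
tin→lithium→palladium→tin: 0.323 × 2.48 × 1.28 = 1.02533
tin→palladium→lithium→tin: 0.729 × 0.402 × 3.12 = 0.91434
Maximum is palladium→crude→lithium→palladium at 1.1134; arbitrage exists.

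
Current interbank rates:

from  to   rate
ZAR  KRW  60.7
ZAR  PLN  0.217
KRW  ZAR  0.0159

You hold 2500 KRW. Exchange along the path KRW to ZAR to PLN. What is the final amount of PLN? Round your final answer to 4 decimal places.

8.6258

2500 KRW × 0.0159 = 39.75 ZAR
39.75 ZAR × 0.217 = 8.62575 PLN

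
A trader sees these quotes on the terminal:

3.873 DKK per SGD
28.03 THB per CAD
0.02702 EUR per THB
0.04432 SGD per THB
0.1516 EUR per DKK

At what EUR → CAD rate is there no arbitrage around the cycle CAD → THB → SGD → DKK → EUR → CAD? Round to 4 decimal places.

1.3710

Known legs of the cycle: 28.03 × 0.04432 × 3.873 × 0.1516 = 0.72940636331328
For no arbitrage the full-cycle product must be 1, so the missing rate is 1 / 0.72940636331328 ≈ 1.370978.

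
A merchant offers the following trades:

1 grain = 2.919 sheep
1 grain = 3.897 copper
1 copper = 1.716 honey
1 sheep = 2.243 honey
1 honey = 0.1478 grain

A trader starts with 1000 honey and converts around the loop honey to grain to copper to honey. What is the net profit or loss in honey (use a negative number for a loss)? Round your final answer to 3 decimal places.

-11.624

1000 honey × 0.1478 = 147.8 grain
147.8 grain × 3.897 = 575.9766 copper
575.9766 copper × 1.716 = 988.3758456 honey
Net change: 988.3758456 − 1000 = -11.6241544 honey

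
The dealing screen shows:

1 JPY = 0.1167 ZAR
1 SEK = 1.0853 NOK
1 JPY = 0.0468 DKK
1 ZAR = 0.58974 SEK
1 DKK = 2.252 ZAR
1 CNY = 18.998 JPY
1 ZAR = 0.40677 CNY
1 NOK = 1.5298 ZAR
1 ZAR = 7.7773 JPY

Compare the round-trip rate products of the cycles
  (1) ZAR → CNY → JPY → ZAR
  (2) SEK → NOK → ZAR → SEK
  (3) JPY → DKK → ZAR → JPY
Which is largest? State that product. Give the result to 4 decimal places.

0.9791

(1) 0.40677 × 18.998 × 0.1167 = 0.90184
(2) 1.0853 × 1.5298 × 0.58974 = 0.97914
(3) 0.0468 × 2.252 × 7.7773 = 0.81968
Highest is cycle (2) at 0.9791 (≤1, no arbitrage).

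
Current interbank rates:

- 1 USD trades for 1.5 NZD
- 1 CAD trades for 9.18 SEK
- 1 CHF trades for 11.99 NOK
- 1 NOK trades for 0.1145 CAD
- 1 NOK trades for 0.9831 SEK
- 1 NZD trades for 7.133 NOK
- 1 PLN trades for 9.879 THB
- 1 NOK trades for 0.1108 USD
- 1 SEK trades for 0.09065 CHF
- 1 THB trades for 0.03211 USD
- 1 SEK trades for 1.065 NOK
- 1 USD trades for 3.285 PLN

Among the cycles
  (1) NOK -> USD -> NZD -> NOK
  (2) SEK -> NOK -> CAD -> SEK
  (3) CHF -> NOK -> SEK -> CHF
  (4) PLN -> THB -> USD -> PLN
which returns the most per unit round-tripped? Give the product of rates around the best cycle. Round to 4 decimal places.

1.1855

(1) 0.1108 × 1.5 × 7.133 = 1.18550
(2) 1.065 × 0.1145 × 9.18 = 1.11943
(3) 11.99 × 0.9831 × 0.09065 = 1.06852
(4) 9.879 × 0.03211 × 3.285 = 1.04205
Highest is cycle (1) at 1.1855 (>1, arbitrage).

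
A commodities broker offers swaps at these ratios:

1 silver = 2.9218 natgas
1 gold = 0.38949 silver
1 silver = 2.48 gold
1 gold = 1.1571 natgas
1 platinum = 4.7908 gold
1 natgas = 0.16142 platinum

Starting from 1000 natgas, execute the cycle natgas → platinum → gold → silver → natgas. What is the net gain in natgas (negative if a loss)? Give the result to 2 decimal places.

-119.94

1000 natgas × 0.16142 = 161.42 platinum
161.42 platinum × 4.7908 = 773.330936 gold
773.330936 gold × 0.38949 = 301.20466626264 silver
301.20466626264 silver × 2.9218 = 880.059793886181552 natgas
Net change: 880.059793886181552 − 1000 = -119.940206113818448 natgas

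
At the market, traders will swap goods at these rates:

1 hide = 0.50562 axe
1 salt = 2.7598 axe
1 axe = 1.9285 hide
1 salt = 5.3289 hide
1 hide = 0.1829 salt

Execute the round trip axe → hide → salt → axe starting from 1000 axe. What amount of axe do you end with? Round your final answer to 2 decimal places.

973.44

1000 axe × 1.9285 = 1928.5 hide
1928.5 hide × 0.1829 = 352.72265 salt
352.72265 salt × 2.7598 = 973.44396947 axe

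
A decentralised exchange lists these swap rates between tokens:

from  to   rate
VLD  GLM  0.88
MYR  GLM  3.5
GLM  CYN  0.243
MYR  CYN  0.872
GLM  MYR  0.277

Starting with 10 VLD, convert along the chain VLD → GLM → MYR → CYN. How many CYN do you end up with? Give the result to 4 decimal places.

10 VLD × 0.88 = 8.8 GLM
8.8 GLM × 0.277 = 2.4376 MYR
2.4376 MYR × 0.872 = 2.1255872 CYN

2.1256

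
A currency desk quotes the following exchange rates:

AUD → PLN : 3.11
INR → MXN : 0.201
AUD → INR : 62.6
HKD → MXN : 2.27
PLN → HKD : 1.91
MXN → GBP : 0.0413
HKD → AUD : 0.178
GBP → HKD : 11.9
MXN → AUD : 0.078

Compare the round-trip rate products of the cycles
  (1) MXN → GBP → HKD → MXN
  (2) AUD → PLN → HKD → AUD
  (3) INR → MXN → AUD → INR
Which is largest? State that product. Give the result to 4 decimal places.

1.1156

(1) 0.0413 × 11.9 × 2.27 = 1.11564
(2) 3.11 × 1.91 × 0.178 = 1.05734
(3) 0.201 × 0.078 × 62.6 = 0.98144
Highest is cycle (1) at 1.1156 (>1, arbitrage).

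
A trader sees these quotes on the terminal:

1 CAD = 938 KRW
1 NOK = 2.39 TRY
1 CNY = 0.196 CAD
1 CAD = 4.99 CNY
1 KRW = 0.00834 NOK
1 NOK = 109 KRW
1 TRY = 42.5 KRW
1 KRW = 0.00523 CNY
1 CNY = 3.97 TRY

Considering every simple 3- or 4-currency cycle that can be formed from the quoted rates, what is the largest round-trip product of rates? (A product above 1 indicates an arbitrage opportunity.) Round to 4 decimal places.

0.9615

CNY→CAD→KRW→CNY: 0.196 × 938 × 0.00523 = 0.96153
CNY→TRY→KRW→CNY: 3.97 × 42.5 × 0.00523 = 0.88243
NOK→TRY→KRW→NOK: 2.39 × 42.5 × 0.00834 = 0.84714
Maximum is CNY→CAD→KRW→CNY at 0.9615; no arbitrage — every cycle loses value.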